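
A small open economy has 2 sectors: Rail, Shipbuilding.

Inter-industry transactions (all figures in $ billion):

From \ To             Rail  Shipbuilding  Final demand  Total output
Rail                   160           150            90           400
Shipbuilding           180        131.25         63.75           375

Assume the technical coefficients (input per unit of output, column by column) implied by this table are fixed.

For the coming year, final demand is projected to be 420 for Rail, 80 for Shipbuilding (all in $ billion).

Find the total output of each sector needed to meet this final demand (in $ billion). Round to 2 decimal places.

Technical coefficients a_ij = z_ij / X_j:
  a_RR = 160/400 = 0.40, a_SR = 180/400 = 0.45
  a_RS = 150/375 = 0.40, a_SS = 131.25/375 = 0.35
I − A =
  [   0.60    -0.40]
  [  -0.45     0.65]
det(I−A) = (0.60)(0.65) − (-0.40)(-0.45) = 0.2100
adj(I−A) = [[0.65, 0.40], [0.45, 0.60]]
(I − A)⁻¹ = adj(I−A) / det(I−A) ≈
  [   3.0952     1.9048]
  [   2.1429     2.8571]
x = (I − A)⁻¹ d = adj(I−A)·d / det(I−A), with det(I−A) = 0.2100:
  x_R = (0.65·420 + 0.40·80) / 0.2100 = 305.00 / 0.2100 ≈ 1452.38
  x_S = (0.45·420 + 0.60·80) / 0.2100 = 237.00 / 0.2100 ≈ 1128.57

x_R = 1452.38, x_S = 1128.57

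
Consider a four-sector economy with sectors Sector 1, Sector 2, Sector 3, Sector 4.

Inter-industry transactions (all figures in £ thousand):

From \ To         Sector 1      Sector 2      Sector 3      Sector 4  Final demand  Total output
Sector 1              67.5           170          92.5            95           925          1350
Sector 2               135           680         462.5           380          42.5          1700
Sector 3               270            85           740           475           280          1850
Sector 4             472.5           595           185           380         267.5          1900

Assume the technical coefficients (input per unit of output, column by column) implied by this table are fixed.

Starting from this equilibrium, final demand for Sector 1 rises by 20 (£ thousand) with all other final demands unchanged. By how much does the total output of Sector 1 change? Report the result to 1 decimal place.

Δx_1 = 25.3

Technical coefficients a_ij = z_ij / X_j:
  a_11 = 67.5/1350 = 0.05, a_21 = 135/1350 = 0.10, a_31 = 270/1350 = 0.20, a_41 = 472.5/1350 = 0.35
  a_12 = 170/1700 = 0.10, a_22 = 680/1700 = 0.40, a_32 = 85/1700 = 0.05, a_42 = 595/1700 = 0.35
  a_13 = 92.5/1850 = 0.05, a_23 = 462.5/1850 = 0.25, a_33 = 740/1850 = 0.40, a_43 = 185/1850 = 0.10
  a_14 = 95/1900 = 0.05, a_24 = 380/1900 = 0.20, a_34 = 475/1900 = 0.25, a_44 = 380/1900 = 0.20
I − A =
  [   0.95    -0.10    -0.05    -0.05]
  [  -0.10     0.60    -0.25    -0.20]
  [  -0.20    -0.05     0.60    -0.25]
  [  -0.35    -0.35    -0.10     0.80]
Compute the cofactors C_ij = (−1)^(i+j)·(3×3 minor ij) of I−A; the adjugate is their transpose:
adj(I−A) = Cᵀ =
  [ 0.198125   0.062625   0.049875   0.043625]
  [ 0.153375   0.408375   0.212625   0.178125]
  [ 0.150750   0.148500   0.362250   0.159750]
  [ 0.172625   0.224625   0.160125   0.312875]
det(I−A) = Σ_j (I−A)_1j·C_1j = (0.95)(0.198125) + (-0.10)(0.153375) + (-0.05)(0.150750) + (-0.05)(0.172625) = 0.1567125
(I − A)⁻¹ = adj(I−A) / det(I−A) ≈
  [   1.2643     0.3996     0.3183     0.2784]
  [   0.9787     2.6059     1.3568     1.1366]
  [   0.9620     0.9476     2.3116     1.0194]
  [   1.1015     1.4334     1.0218     1.9965]
Δx = (I − A)⁻¹ Δd with Δd having +20 in the Sector 1 component and 0 elsewhere.
So Δx_1 = L_11 · (+20), where L_11 = adj(I−A)_11 / det(I−A) = 0.198125 / 0.1567125.
Δx_1 = 0.198125 × (+20) / 0.1567125 = 3.9625 / 0.1567125 ≈ 25.3.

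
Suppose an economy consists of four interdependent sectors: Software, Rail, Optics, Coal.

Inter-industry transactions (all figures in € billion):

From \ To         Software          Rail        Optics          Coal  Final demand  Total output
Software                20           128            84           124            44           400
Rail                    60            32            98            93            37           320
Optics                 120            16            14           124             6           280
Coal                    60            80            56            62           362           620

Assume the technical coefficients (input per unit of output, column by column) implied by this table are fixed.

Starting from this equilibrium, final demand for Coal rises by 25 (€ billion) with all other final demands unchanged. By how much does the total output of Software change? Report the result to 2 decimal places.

Technical coefficients a_ij = z_ij / X_j:
  a_11 = 20/400 = 0.05, a_21 = 60/400 = 0.15, a_31 = 120/400 = 0.30, a_41 = 60/400 = 0.15
  a_12 = 128/320 = 0.40, a_22 = 32/320 = 0.10, a_32 = 16/320 = 0.05, a_42 = 80/320 = 0.25
  a_13 = 84/280 = 0.30, a_23 = 98/280 = 0.35, a_33 = 14/280 = 0.05, a_43 = 56/280 = 0.20
  a_14 = 124/620 = 0.20, a_24 = 93/620 = 0.15, a_34 = 124/620 = 0.20, a_44 = 62/620 = 0.10
I − A =
  [   0.95    -0.40    -0.30    -0.20]
  [  -0.15     0.90    -0.35    -0.15]
  [  -0.30    -0.05     0.95    -0.20]
  [  -0.15    -0.25    -0.20     0.90]
Compute the cofactors C_ij = (−1)^(i+j)·(3×3 minor ij) of I−A; the adjugate is their transpose:
adj(I−A) = Cᵀ =
  [ 0.663125   0.404000   0.423250   0.308750]
  [ 0.257625   0.643750   0.370500   0.246875]
  [ 0.274125   0.223750   0.636375   0.239625]
  [ 0.243000   0.295875   0.314875   0.613375]
det(I−A) = Σ_j (I−A)_1j·C_1j = (0.95)(0.663125) + (-0.40)(0.257625) + (-0.30)(0.274125) + (-0.20)(0.243000) = 0.39608125
(I − A)⁻¹ = adj(I−A) / det(I−A) ≈
  [   1.6742     1.0200     1.0686     0.7795]
  [   0.6504     1.6253     0.9354     0.6233]
  [   0.6921     0.5649     1.6067     0.6050]
  [   0.6135     0.7470     0.7950     1.5486]
Δx = (I − A)⁻¹ Δd with Δd having +25 in the Coal component and 0 elsewhere.
So Δx_1 = L_14 · (+25), where L_14 = adj(I−A)_14 / det(I−A) = 0.308750 / 0.39608125.
Δx_1 = 0.308750 × (+25) / 0.39608125 = 7.71875 / 0.39608125 ≈ 19.49.

Δx_1 = 19.49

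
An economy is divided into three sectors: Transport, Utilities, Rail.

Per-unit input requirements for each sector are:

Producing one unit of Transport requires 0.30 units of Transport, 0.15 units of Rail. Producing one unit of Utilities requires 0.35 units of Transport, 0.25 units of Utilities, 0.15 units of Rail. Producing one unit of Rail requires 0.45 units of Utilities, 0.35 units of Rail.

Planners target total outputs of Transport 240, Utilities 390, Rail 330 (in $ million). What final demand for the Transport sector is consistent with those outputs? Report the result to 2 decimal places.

I − A =
  [   0.70    -0.35     0.00]
  [   0.00     0.75    -0.45]
  [  -0.15    -0.15     0.65]
d = (I − A) x:
  d_T = (+0.70)·240 + (-0.35)·390 + (+0.00)·330 = 31.50
  d_U = (+0.00)·240 + (+0.75)·390 + (-0.45)·330 = 144.00
  d_R = (-0.15)·240 + (-0.15)·390 + (+0.65)·330 = 120.00

d_T = 31.50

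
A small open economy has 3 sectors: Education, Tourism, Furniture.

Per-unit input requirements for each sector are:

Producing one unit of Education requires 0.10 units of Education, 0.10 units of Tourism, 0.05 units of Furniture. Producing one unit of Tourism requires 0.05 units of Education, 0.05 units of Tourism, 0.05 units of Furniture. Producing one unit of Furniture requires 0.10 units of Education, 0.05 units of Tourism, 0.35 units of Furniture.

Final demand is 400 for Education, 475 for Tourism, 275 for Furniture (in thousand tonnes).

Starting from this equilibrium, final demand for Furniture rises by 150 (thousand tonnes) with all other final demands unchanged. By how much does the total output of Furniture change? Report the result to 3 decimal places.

I − A =
  [   0.90    -0.05    -0.10]
  [  -0.10     0.95    -0.05]
  [  -0.05    -0.05     0.65]
Cofactors of I−A, C_ij = (−1)^(i+j)·(minor ij) (rows/columns in the sector order above):
  C_11 = (0.95)(0.65) − (-0.05)(-0.05) = 0.6150
  C_12 = −[(-0.10)(0.65) − (-0.05)(-0.05)] = 0.0675
  C_13 = (-0.10)(-0.05) − (0.95)(-0.05) = 0.0525
  C_21 = −[(-0.05)(0.65) − (-0.10)(-0.05)] = 0.0375
  C_22 = (0.90)(0.65) − (-0.10)(-0.05) = 0.5800
  C_23 = −[(0.90)(-0.05) − (-0.05)(-0.05)] = 0.0475
  C_31 = (-0.05)(-0.05) − (-0.10)(0.95) = 0.0975
  C_32 = −[(0.90)(-0.05) − (-0.10)(-0.10)] = 0.0550
  C_33 = (0.90)(0.95) − (-0.05)(-0.10) = 0.8500
det(I−A) = Σ_j (I−A)_1j·C_1j = (0.90)(0.6150) + (-0.05)(0.0675) + (-0.10)(0.0525) = 0.544875
adj(I−A) = Cᵀ =
  [ 0.6150   0.0375   0.0975]
  [ 0.0675   0.5800   0.0550]
  [ 0.0525   0.0475   0.8500]
(I − A)⁻¹ = adj(I−A) / det(I−A) ≈
  [   1.1287     0.0688     0.1789]
  [   0.1239     1.0645     0.1009]
  [   0.0964     0.0872     1.5600]
Δx = (I − A)⁻¹ Δd with Δd having +150 in the Furniture component and 0 elsewhere.
So Δx_F = L_FF · (+150), where L_FF = adj(I−A)_FF / det(I−A) = 0.8500 / 0.544875.
Δx_F = 0.8500 × (+150) / 0.544875 = 127.50 / 0.544875 ≈ 233.999.

Δx_F = 233.999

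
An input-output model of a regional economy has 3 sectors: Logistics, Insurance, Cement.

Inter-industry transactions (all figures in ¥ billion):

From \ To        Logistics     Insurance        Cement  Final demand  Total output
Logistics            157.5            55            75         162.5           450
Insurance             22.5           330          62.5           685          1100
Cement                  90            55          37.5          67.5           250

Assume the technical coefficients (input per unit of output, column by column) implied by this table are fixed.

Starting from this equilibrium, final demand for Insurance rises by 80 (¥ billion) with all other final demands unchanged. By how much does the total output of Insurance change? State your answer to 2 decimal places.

Δx_I = 118.94

Technical coefficients a_ij = z_ij / X_j:
  a_LL = 157.5/450 = 0.35, a_IL = 22.5/450 = 0.05, a_CL = 90/450 = 0.20
  a_LI = 55/1100 = 0.05, a_II = 330/1100 = 0.30, a_CI = 55/1100 = 0.05
  a_LC = 75/250 = 0.30, a_IC = 62.5/250 = 0.25, a_CC = 37.5/250 = 0.15
I − A =
  [   0.65    -0.05    -0.30]
  [  -0.05     0.70    -0.25]
  [  -0.20    -0.05     0.85]
Cofactors of I−A, C_ij = (−1)^(i+j)·(minor ij) (rows/columns in the sector order above):
  C_11 = (0.70)(0.85) − (-0.25)(-0.05) = 0.5825
  C_12 = −[(-0.05)(0.85) − (-0.25)(-0.20)] = 0.0925
  C_13 = (-0.05)(-0.05) − (0.70)(-0.20) = 0.1425
  C_21 = −[(-0.05)(0.85) − (-0.30)(-0.05)] = 0.0575
  C_22 = (0.65)(0.85) − (-0.30)(-0.20) = 0.4925
  C_23 = −[(0.65)(-0.05) − (-0.05)(-0.20)] = 0.0425
  C_31 = (-0.05)(-0.25) − (-0.30)(0.70) = 0.2225
  C_32 = −[(0.65)(-0.25) − (-0.30)(-0.05)] = 0.1775
  C_33 = (0.65)(0.70) − (-0.05)(-0.05) = 0.4525
det(I−A) = Σ_j (I−A)_1j·C_1j = (0.65)(0.5825) + (-0.05)(0.0925) + (-0.30)(0.1425) = 0.33125
adj(I−A) = Cᵀ =
  [ 0.5825   0.0575   0.2225]
  [ 0.0925   0.4925   0.1775]
  [ 0.1425   0.0425   0.4525]
(I − A)⁻¹ = adj(I−A) / det(I−A) ≈
  [   1.7585     0.1736     0.6717]
  [   0.2792     1.4868     0.5358]
  [   0.4302     0.1283     1.3660]
Δx = (I − A)⁻¹ Δd with Δd having +80 in the Insurance component and 0 elsewhere.
So Δx_I = L_II · (+80), where L_II = adj(I−A)_II / det(I−A) = 0.4925 / 0.33125.
Δx_I = 0.4925 × (+80) / 0.33125 = 39.40 / 0.33125 ≈ 118.94.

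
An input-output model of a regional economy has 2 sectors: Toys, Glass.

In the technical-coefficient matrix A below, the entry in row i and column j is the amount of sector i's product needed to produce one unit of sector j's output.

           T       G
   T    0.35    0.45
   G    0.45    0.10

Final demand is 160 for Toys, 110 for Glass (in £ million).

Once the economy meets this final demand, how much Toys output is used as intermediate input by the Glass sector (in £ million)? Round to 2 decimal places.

z_TG = 168.82

I − A =
  [   0.65    -0.45]
  [  -0.45     0.90]
det(I−A) = (0.65)(0.90) − (-0.45)(-0.45) = 0.3825
adj(I−A) = [[0.90, 0.45], [0.45, 0.65]]
(I − A)⁻¹ = adj(I−A) / det(I−A) ≈
  [   2.3529     1.1765]
  [   1.1765     1.6993]
First solve x = (I − A)⁻¹ d = adj(I−A)·d / det(I−A); in particular x_G = (0.45·160 + 0.65·110) / 0.3825 = 143.50 / 0.3825 ≈ 375.1634.
Intermediate flow from T to G: z_TG = a_TG · x_G = 0.45 × 143.50 / 0.3825 = 64.575 / 0.3825 ≈ 168.82.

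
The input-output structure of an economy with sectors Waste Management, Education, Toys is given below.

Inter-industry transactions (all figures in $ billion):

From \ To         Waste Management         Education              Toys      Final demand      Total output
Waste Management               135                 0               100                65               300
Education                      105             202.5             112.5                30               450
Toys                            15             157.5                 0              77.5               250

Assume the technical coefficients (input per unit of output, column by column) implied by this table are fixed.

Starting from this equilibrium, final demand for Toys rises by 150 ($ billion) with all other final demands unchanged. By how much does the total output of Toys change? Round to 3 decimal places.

Δx_3 = 291.099

Technical coefficients a_ij = z_ij / X_j:
  a_11 = 135/300 = 0.45, a_21 = 105/300 = 0.35, a_31 = 15/300 = 0.05
  a_12 = 0/450 = 0.00, a_22 = 202.5/450 = 0.45, a_32 = 157.5/450 = 0.35
  a_13 = 100/250 = 0.40, a_23 = 112.5/250 = 0.45, a_33 = 0/250 = 0.00
I − A =
  [   0.55     0.00    -0.40]
  [  -0.35     0.55    -0.45]
  [  -0.05    -0.35     1.00]
Cofactors of I−A, C_ij = (−1)^(i+j)·(minor ij) (rows/columns in the sector order above):
  C_11 = (0.55)(1.00) − (-0.45)(-0.35) = 0.3925
  C_12 = −[(-0.35)(1.00) − (-0.45)(-0.05)] = 0.3725
  C_13 = (-0.35)(-0.35) − (0.55)(-0.05) = 0.1500
  C_21 = −[(0.00)(1.00) − (-0.40)(-0.35)] = 0.1400
  C_22 = (0.55)(1.00) − (-0.40)(-0.05) = 0.5300
  C_23 = −[(0.55)(-0.35) − (0.00)(-0.05)] = 0.1925
  C_31 = (0.00)(-0.45) − (-0.40)(0.55) = 0.2200
  C_32 = −[(0.55)(-0.45) − (-0.40)(-0.35)] = 0.3875
  C_33 = (0.55)(0.55) − (0.00)(-0.35) = 0.3025
det(I−A) = Σ_j (I−A)_1j·C_1j = (0.55)(0.3925) + (0.00)(0.3725) + (-0.40)(0.1500) = 0.155875
adj(I−A) = Cᵀ =
  [ 0.3925   0.1400   0.2200]
  [ 0.3725   0.5300   0.3875]
  [ 0.1500   0.1925   0.3025]
(I − A)⁻¹ = adj(I−A) / det(I−A) ≈
  [   2.5180     0.8982     1.4114]
  [   2.3897     3.4002     2.4860]
  [   0.9623     1.2350     1.9407]
Δx = (I − A)⁻¹ Δd with Δd having +150 in the Toys component and 0 elsewhere.
So Δx_3 = L_33 · (+150), where L_33 = adj(I−A)_33 / det(I−A) = 0.3025 / 0.155875.
Δx_3 = 0.3025 × (+150) / 0.155875 = 45.375 / 0.155875 ≈ 291.099.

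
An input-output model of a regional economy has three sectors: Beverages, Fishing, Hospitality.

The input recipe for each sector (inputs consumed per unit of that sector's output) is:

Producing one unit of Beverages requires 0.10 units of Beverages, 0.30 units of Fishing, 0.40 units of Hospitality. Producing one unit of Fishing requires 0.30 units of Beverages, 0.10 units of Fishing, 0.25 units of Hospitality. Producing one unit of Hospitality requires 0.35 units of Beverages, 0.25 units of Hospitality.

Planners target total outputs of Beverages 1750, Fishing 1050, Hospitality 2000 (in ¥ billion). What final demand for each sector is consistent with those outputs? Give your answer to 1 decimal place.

d_B = 560.0, d_F = 420.0, d_H = 537.5

I − A =
  [   0.90    -0.30    -0.35]
  [  -0.30     0.90     0.00]
  [  -0.40    -0.25     0.75]
d = (I − A) x:
  d_B = (+0.90)·1750 + (-0.30)·1050 + (-0.35)·2000 = 560.0
  d_F = (-0.30)·1750 + (+0.90)·1050 + (+0.00)·2000 = 420.0
  d_H = (-0.40)·1750 + (-0.25)·1050 + (+0.75)·2000 = 537.5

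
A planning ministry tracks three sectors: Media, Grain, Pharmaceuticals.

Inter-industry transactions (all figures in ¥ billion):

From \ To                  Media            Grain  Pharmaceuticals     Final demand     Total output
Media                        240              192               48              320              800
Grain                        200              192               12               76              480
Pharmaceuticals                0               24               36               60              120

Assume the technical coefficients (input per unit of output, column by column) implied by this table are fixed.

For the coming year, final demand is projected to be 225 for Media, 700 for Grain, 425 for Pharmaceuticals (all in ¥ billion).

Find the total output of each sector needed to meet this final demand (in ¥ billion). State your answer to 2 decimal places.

x_1 = 1959.98, x_2 = 2109.63, x_3 = 757.83

Technical coefficients a_ij = z_ij / X_j:
  a_11 = 240/800 = 0.30, a_21 = 200/800 = 0.25, a_31 = 0/800 = 0.00
  a_12 = 192/480 = 0.40, a_22 = 192/480 = 0.40, a_32 = 24/480 = 0.05
  a_13 = 48/120 = 0.40, a_23 = 12/120 = 0.10, a_33 = 36/120 = 0.30
I − A =
  [   0.70    -0.40    -0.40]
  [  -0.25     0.60    -0.10]
  [   0.00    -0.05     0.70]
Cofactors of I−A, C_ij = (−1)^(i+j)·(minor ij) (rows/columns in the sector order above):
  C_11 = (0.60)(0.70) − (-0.10)(-0.05) = 0.4150
  C_12 = −[(-0.25)(0.70) − (-0.10)(0.00)] = 0.1750
  C_13 = (-0.25)(-0.05) − (0.60)(0.00) = 0.0125
  C_21 = −[(-0.40)(0.70) − (-0.40)(-0.05)] = 0.3000
  C_22 = (0.70)(0.70) − (-0.40)(0.00) = 0.4900
  C_23 = −[(0.70)(-0.05) − (-0.40)(0.00)] = 0.0350
  C_31 = (-0.40)(-0.10) − (-0.40)(0.60) = 0.2800
  C_32 = −[(0.70)(-0.10) − (-0.40)(-0.25)] = 0.1700
  C_33 = (0.70)(0.60) − (-0.40)(-0.25) = 0.3200
det(I−A) = Σ_j (I−A)_1j·C_1j = (0.70)(0.4150) + (-0.40)(0.1750) + (-0.40)(0.0125) = 0.2155
adj(I−A) = Cᵀ =
  [ 0.4150   0.3000   0.2800]
  [ 0.1750   0.4900   0.1700]
  [ 0.0125   0.0350   0.3200]
(I − A)⁻¹ = adj(I−A) / det(I−A) ≈
  [   1.9258     1.3921     1.2993]
  [   0.8121     2.2738     0.7889]
  [   0.0580     0.1624     1.4849]
x = (I − A)⁻¹ d = adj(I−A)·d / det(I−A), with det(I−A) = 0.2155:
  x_1 = (0.4150·225 + 0.3000·700 + 0.2800·425) / 0.2155 = 422.375 / 0.2155 ≈ 1959.98
  x_2 = (0.1750·225 + 0.4900·700 + 0.1700·425) / 0.2155 = 454.625 / 0.2155 ≈ 2109.63
  x_3 = (0.0125·225 + 0.0350·700 + 0.3200·425) / 0.2155 = 163.3125 / 0.2155 ≈ 757.83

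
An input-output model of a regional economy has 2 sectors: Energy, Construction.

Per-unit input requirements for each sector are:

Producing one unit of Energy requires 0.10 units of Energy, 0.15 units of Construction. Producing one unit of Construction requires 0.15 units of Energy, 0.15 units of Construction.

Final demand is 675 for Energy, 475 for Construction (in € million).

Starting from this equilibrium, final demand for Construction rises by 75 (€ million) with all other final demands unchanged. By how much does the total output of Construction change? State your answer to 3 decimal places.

I − A =
  [   0.90    -0.15]
  [  -0.15     0.85]
det(I−A) = (0.90)(0.85) − (-0.15)(-0.15) = 0.7425
adj(I−A) = [[0.85, 0.15], [0.15, 0.90]]
(I − A)⁻¹ = adj(I−A) / det(I−A) ≈
  [   1.1448     0.2020]
  [   0.2020     1.2121]
Δx = (I − A)⁻¹ Δd with Δd having +75 in the Construction component and 0 elsewhere.
So Δx_C = L_CC · (+75), where L_CC = adj(I−A)_CC / det(I−A) = 0.90 / 0.7425.
Δx_C = 0.90 × (+75) / 0.7425 = 67.50 / 0.7425 ≈ 90.909.

Δx_C = 90.909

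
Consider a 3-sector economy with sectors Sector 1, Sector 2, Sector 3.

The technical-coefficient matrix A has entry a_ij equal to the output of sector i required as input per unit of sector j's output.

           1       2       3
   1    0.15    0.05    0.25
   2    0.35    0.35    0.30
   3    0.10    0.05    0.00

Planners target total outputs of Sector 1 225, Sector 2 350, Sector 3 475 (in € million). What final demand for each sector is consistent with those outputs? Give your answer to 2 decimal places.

d_1 = 55.00, d_2 = 6.25, d_3 = 435.00

I − A =
  [   0.85    -0.05    -0.25]
  [  -0.35     0.65    -0.30]
  [  -0.10    -0.05     1.00]
d = (I − A) x:
  d_1 = (+0.85)·225 + (-0.05)·350 + (-0.25)·475 = 55.00
  d_2 = (-0.35)·225 + (+0.65)·350 + (-0.30)·475 = 6.25
  d_3 = (-0.10)·225 + (-0.05)·350 + (+1.00)·475 = 435.00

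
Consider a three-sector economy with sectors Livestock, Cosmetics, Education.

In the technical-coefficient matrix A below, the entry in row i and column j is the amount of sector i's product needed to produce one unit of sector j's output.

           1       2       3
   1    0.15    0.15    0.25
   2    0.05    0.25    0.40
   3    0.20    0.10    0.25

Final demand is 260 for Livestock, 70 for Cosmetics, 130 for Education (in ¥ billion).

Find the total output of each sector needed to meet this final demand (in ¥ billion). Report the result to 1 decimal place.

I − A =
  [   0.85    -0.15    -0.25]
  [  -0.05     0.75    -0.40]
  [  -0.20    -0.10     0.75]
Cofactors of I−A, C_ij = (−1)^(i+j)·(minor ij) (rows/columns in the sector order above):
  C_11 = (0.75)(0.75) − (-0.40)(-0.10) = 0.5225
  C_12 = −[(-0.05)(0.75) − (-0.40)(-0.20)] = 0.1175
  C_13 = (-0.05)(-0.10) − (0.75)(-0.20) = 0.1550
  C_21 = −[(-0.15)(0.75) − (-0.25)(-0.10)] = 0.1375
  C_22 = (0.85)(0.75) − (-0.25)(-0.20) = 0.5875
  C_23 = −[(0.85)(-0.10) − (-0.15)(-0.20)] = 0.1150
  C_31 = (-0.15)(-0.40) − (-0.25)(0.75) = 0.2475
  C_32 = −[(0.85)(-0.40) − (-0.25)(-0.05)] = 0.3525
  C_33 = (0.85)(0.75) − (-0.15)(-0.05) = 0.6300
det(I−A) = Σ_j (I−A)_1j·C_1j = (0.85)(0.5225) + (-0.15)(0.1175) + (-0.25)(0.1550) = 0.38775
adj(I−A) = Cᵀ =
  [ 0.5225   0.1375   0.2475]
  [ 0.1175   0.5875   0.3525]
  [ 0.1550   0.1150   0.6300]
(I − A)⁻¹ = adj(I−A) / det(I−A) ≈
  [   1.3475     0.3546     0.6383]
  [   0.3030     1.5152     0.9091]
  [   0.3997     0.2966     1.6248]
x = (I − A)⁻¹ d = adj(I−A)·d / det(I−A), with det(I−A) = 0.38775:
  x_1 = (0.5225·260 + 0.1375·70 + 0.2475·130) / 0.38775 = 177.65 / 0.38775 ≈ 458.2
  x_2 = (0.1175·260 + 0.5875·70 + 0.3525·130) / 0.38775 = 117.50 / 0.38775 ≈ 303.0
  x_3 = (0.1550·260 + 0.1150·70 + 0.6300·130) / 0.38775 = 130.25 / 0.38775 ≈ 335.9

x_1 = 458.2, x_2 = 303.0, x_3 = 335.9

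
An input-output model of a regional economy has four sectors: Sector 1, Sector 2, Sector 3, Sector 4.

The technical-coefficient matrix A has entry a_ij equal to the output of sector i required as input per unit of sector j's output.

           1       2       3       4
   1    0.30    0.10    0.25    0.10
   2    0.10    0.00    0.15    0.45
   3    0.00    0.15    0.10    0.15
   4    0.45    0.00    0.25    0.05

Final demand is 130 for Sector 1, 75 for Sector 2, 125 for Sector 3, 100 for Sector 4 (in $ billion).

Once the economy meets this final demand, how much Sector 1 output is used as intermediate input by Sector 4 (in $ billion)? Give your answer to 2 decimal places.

z_14 = 34.37

I − A =
  [   0.70    -0.10    -0.25    -0.10]
  [  -0.10     1.00    -0.15    -0.45]
  [   0.00    -0.15     0.90    -0.15]
  [  -0.45     0.00    -0.25     0.95]
Compute the cofactors C_ij = (−1)^(i+j)·(3×3 minor ij) of I−A; the adjugate is their transpose:
adj(I−A) = Cᵀ =
  [ 0.779250   0.121125   0.288000   0.184875]
  [ 0.274125   0.514875   0.248625   0.312000]
  [ 0.112125   0.099750   0.590250   0.152250]
  [ 0.398625   0.083625   0.291750   0.601500]
det(I−A) = Σ_j (I−A)_1j·C_1j = (0.70)(0.779250) + (-0.10)(0.274125) + (-0.25)(0.112125) + (-0.10)(0.398625) = 0.45016875
(I − A)⁻¹ = adj(I−A) / det(I−A) ≈
  [   1.7310     0.2691     0.6398     0.4107]
  [   0.6089     1.1437     0.5523     0.6931]
  [   0.2491     0.2216     1.3112     0.3382]
  [   0.8855     0.1858     0.6481     1.3362]
First solve x = (I − A)⁻¹ d = adj(I−A)·d / det(I−A); in particular x_4 = (0.398625·130 + 0.083625·75 + 0.291750·125 + 0.601500·100) / 0.45016875 = 154.711875 / 0.45016875 ≈ 343.6753.
Intermediate flow from 1 to 4: z_14 = a_14 · x_4 = 0.10 × 154.711875 / 0.45016875 = 15.4711875 / 0.45016875 ≈ 34.37.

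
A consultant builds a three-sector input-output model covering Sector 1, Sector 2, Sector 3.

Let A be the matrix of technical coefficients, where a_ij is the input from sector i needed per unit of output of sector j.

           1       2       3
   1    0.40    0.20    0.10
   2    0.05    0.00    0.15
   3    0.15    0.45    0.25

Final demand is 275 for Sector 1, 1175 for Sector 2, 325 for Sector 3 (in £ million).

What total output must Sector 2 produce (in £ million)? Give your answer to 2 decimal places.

x_2 = 1468.77

I − A =
  [   0.60    -0.20    -0.10]
  [  -0.05     1.00    -0.15]
  [  -0.15    -0.45     0.75]
Cofactors of I−A, C_ij = (−1)^(i+j)·(minor ij) (rows/columns in the sector order above):
  C_11 = (1.00)(0.75) − (-0.15)(-0.45) = 0.6825
  C_12 = −[(-0.05)(0.75) − (-0.15)(-0.15)] = 0.0600
  C_13 = (-0.05)(-0.45) − (1.00)(-0.15) = 0.1725
  C_21 = −[(-0.20)(0.75) − (-0.10)(-0.45)] = 0.1950
  C_22 = (0.60)(0.75) − (-0.10)(-0.15) = 0.4350
  C_23 = −[(0.60)(-0.45) − (-0.20)(-0.15)] = 0.3000
  C_31 = (-0.20)(-0.15) − (-0.10)(1.00) = 0.1300
  C_32 = −[(0.60)(-0.15) − (-0.10)(-0.05)] = 0.0950
  C_33 = (0.60)(1.00) − (-0.20)(-0.05) = 0.5900
det(I−A) = Σ_j (I−A)_1j·C_1j = (0.60)(0.6825) + (-0.20)(0.0600) + (-0.10)(0.1725) = 0.38025
adj(I−A) = Cᵀ =
  [ 0.6825   0.1950   0.1300]
  [ 0.0600   0.4350   0.0950]
  [ 0.1725   0.3000   0.5900]
(I − A)⁻¹ = adj(I−A) / det(I−A) ≈
  [   1.7949     0.5128     0.3419]
  [   0.1578     1.1440     0.2498]
  [   0.4536     0.7890     1.5516]
x = (I − A)⁻¹ d = adj(I−A)·d / det(I−A), with det(I−A) = 0.38025:
  x_1 = (0.6825·275 + 0.1950·1175 + 0.1300·325) / 0.38025 = 459.0625 / 0.38025 ≈ 1207.26
  x_2 = (0.0600·275 + 0.4350·1175 + 0.0950·325) / 0.38025 = 558.50 / 0.38025 ≈ 1468.77
  x_3 = (0.1725·275 + 0.3000·1175 + 0.5900·325) / 0.38025 = 591.6875 / 0.38025 ≈ 1556.05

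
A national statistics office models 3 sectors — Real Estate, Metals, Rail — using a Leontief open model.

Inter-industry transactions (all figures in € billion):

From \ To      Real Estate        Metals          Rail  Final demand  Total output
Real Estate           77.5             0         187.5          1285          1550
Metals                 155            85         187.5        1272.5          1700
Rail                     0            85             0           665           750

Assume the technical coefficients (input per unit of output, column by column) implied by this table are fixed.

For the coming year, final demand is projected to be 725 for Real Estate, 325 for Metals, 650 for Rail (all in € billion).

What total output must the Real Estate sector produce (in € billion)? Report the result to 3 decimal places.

x_1 = 942.375

Technical coefficients a_ij = z_ij / X_j:
  a_11 = 77.5/1550 = 0.05, a_21 = 155/1550 = 0.10, a_31 = 0/1550 = 0.00
  a_12 = 0/1700 = 0.00, a_22 = 85/1700 = 0.05, a_32 = 85/1700 = 0.05
  a_13 = 187.5/750 = 0.25, a_23 = 187.5/750 = 0.25, a_33 = 0/750 = 0.00
I − A =
  [   0.95     0.00    -0.25]
  [  -0.10     0.95    -0.25]
  [   0.00    -0.05     1.00]
Cofactors of I−A, C_ij = (−1)^(i+j)·(minor ij) (rows/columns in the sector order above):
  C_11 = (0.95)(1.00) − (-0.25)(-0.05) = 0.9375
  C_12 = −[(-0.10)(1.00) − (-0.25)(0.00)] = 0.1000
  C_13 = (-0.10)(-0.05) − (0.95)(0.00) = 0.0050
  C_21 = −[(0.00)(1.00) − (-0.25)(-0.05)] = 0.0125
  C_22 = (0.95)(1.00) − (-0.25)(0.00) = 0.9500
  C_23 = −[(0.95)(-0.05) − (0.00)(0.00)] = 0.0475
  C_31 = (0.00)(-0.25) − (-0.25)(0.95) = 0.2375
  C_32 = −[(0.95)(-0.25) − (-0.25)(-0.10)] = 0.2625
  C_33 = (0.95)(0.95) − (0.00)(-0.10) = 0.9025
det(I−A) = Σ_j (I−A)_1j·C_1j = (0.95)(0.9375) + (0.00)(0.1000) + (-0.25)(0.0050) = 0.889375
adj(I−A) = Cᵀ =
  [ 0.9375   0.0125   0.2375]
  [ 0.1000   0.9500   0.2625]
  [ 0.0050   0.0475   0.9025]
(I − A)⁻¹ = adj(I−A) / det(I−A) ≈
  [   1.0541     0.0141     0.2670]
  [   0.1124     1.0682     0.2952]
  [   0.0056     0.0534     1.0148]
x = (I − A)⁻¹ d = adj(I−A)·d / det(I−A), with det(I−A) = 0.889375:
  x_1 = (0.9375·725 + 0.0125·325 + 0.2375·650) / 0.889375 = 838.125 / 0.889375 ≈ 942.375
  x_2 = (0.1000·725 + 0.9500·325 + 0.2625·650) / 0.889375 = 551.875 / 0.889375 ≈ 620.520
  x_3 = (0.0050·725 + 0.0475·325 + 0.9025·650) / 0.889375 = 605.6875 / 0.889375 ≈ 681.026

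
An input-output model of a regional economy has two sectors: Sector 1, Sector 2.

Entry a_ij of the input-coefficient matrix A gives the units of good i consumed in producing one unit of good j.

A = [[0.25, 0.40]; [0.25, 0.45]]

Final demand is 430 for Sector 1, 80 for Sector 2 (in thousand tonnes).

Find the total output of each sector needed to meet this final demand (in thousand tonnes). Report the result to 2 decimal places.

x_1 = 859.20, x_2 = 536.00

I − A =
  [   0.75    -0.40]
  [  -0.25     0.55]
det(I−A) = (0.75)(0.55) − (-0.40)(-0.25) = 0.3125
adj(I−A) = [[0.55, 0.40], [0.25, 0.75]]
(I − A)⁻¹ = adj(I−A) / det(I−A) ≈
  [   1.7600     1.2800]
  [   0.8000     2.4000]
x = (I − A)⁻¹ d = adj(I−A)·d / det(I−A), with det(I−A) = 0.3125:
  x_1 = (0.55·430 + 0.40·80) / 0.3125 = 268.50 / 0.3125 = 859.20
  x_2 = (0.25·430 + 0.75·80) / 0.3125 = 167.50 / 0.3125 = 536.00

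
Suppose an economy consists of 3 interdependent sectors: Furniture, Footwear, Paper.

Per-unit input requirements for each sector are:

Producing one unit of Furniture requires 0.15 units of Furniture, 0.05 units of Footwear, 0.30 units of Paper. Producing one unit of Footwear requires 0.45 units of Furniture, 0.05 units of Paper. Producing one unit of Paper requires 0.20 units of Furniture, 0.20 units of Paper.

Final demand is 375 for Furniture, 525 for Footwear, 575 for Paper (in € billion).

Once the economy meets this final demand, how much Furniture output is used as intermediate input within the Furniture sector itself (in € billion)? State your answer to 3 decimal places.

I − A =
  [   0.85    -0.45    -0.20]
  [  -0.05     1.00     0.00]
  [  -0.30    -0.05     0.80]
Cofactors of I−A, C_ij = (−1)^(i+j)·(minor ij) (rows/columns in the sector order above):
  C_11 = (1.00)(0.80) − (0.00)(-0.05) = 0.8000
  C_12 = −[(-0.05)(0.80) − (0.00)(-0.30)] = 0.0400
  C_13 = (-0.05)(-0.05) − (1.00)(-0.30) = 0.3025
  C_21 = −[(-0.45)(0.80) − (-0.20)(-0.05)] = 0.3700
  C_22 = (0.85)(0.80) − (-0.20)(-0.30) = 0.6200
  C_23 = −[(0.85)(-0.05) − (-0.45)(-0.30)] = 0.1775
  C_31 = (-0.45)(0.00) − (-0.20)(1.00) = 0.2000
  C_32 = −[(0.85)(0.00) − (-0.20)(-0.05)] = 0.0100
  C_33 = (0.85)(1.00) − (-0.45)(-0.05) = 0.8275
det(I−A) = Σ_j (I−A)_1j·C_1j = (0.85)(0.8000) + (-0.45)(0.0400) + (-0.20)(0.3025) = 0.6015
adj(I−A) = Cᵀ =
  [ 0.8000   0.3700   0.2000]
  [ 0.0400   0.6200   0.0100]
  [ 0.3025   0.1775   0.8275]
(I − A)⁻¹ = adj(I−A) / det(I−A) ≈
  [   1.3300     0.6151     0.3325]
  [   0.0665     1.0308     0.0166]
  [   0.5029     0.2951     1.3757]
First solve x = (I − A)⁻¹ d = adj(I−A)·d / det(I−A); in particular x_1 = (0.8000·375 + 0.3700·525 + 0.2000·575) / 0.6015 = 609.25 / 0.6015 ≈ 1012.88446.
Intermediate flow from 1 to 1: z_11 = a_11 · x_1 = 0.15 × 609.25 / 0.6015 = 91.3875 / 0.6015 ≈ 151.933.

z_11 = 151.933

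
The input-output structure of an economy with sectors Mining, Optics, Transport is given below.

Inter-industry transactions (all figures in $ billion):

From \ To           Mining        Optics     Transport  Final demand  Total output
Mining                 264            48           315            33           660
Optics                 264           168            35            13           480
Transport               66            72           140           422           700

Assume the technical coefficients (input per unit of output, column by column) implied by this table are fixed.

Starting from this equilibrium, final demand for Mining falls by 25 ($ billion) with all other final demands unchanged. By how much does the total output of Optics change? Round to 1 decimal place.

Technical coefficients a_ij = z_ij / X_j:
  a_11 = 264/660 = 0.40, a_21 = 264/660 = 0.40, a_31 = 66/660 = 0.10
  a_12 = 48/480 = 0.10, a_22 = 168/480 = 0.35, a_32 = 72/480 = 0.15
  a_13 = 315/700 = 0.45, a_23 = 35/700 = 0.05, a_33 = 140/700 = 0.20
I − A =
  [   0.60    -0.10    -0.45]
  [  -0.40     0.65    -0.05]
  [  -0.10    -0.15     0.80]
Cofactors of I−A, C_ij = (−1)^(i+j)·(minor ij) (rows/columns in the sector order above):
  C_11 = (0.65)(0.80) − (-0.05)(-0.15) = 0.5125
  C_12 = −[(-0.40)(0.80) − (-0.05)(-0.10)] = 0.3250
  C_13 = (-0.40)(-0.15) − (0.65)(-0.10) = 0.1250
  C_21 = −[(-0.10)(0.80) − (-0.45)(-0.15)] = 0.1475
  C_22 = (0.60)(0.80) − (-0.45)(-0.10) = 0.4350
  C_23 = −[(0.60)(-0.15) − (-0.10)(-0.10)] = 0.1000
  C_31 = (-0.10)(-0.05) − (-0.45)(0.65) = 0.2975
  C_32 = −[(0.60)(-0.05) − (-0.45)(-0.40)] = 0.2100
  C_33 = (0.60)(0.65) − (-0.10)(-0.40) = 0.3500
det(I−A) = Σ_j (I−A)_1j·C_1j = (0.60)(0.5125) + (-0.10)(0.3250) + (-0.45)(0.1250) = 0.21875
adj(I−A) = Cᵀ =
  [ 0.5125   0.1475   0.2975]
  [ 0.3250   0.4350   0.2100]
  [ 0.1250   0.1000   0.3500]
(I − A)⁻¹ = adj(I−A) / det(I−A) ≈
  [   2.3429     0.6743     1.3600]
  [   1.4857     1.9886     0.9600]
  [   0.5714     0.4571     1.6000]
Δx = (I − A)⁻¹ Δd with Δd having -25 in the Mining component and 0 elsewhere.
So Δx_2 = L_21 · (-25), where L_21 = adj(I−A)_21 / det(I−A) = 0.3250 / 0.21875.
Δx_2 = 0.3250 × (-25) / 0.21875 = -8.125 / 0.21875 ≈ -37.1.

Δx_2 = -37.1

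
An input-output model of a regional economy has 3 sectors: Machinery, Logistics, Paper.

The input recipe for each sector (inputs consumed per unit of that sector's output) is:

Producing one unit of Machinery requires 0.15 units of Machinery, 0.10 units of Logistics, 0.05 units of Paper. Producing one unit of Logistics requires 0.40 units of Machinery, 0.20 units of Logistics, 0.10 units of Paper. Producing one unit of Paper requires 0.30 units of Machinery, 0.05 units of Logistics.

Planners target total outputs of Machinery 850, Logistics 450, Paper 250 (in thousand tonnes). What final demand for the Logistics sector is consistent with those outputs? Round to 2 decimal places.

d_L = 262.50

I − A =
  [   0.85    -0.40    -0.30]
  [  -0.10     0.80    -0.05]
  [  -0.05    -0.10     1.00]
d = (I − A) x:
  d_M = (+0.85)·850 + (-0.40)·450 + (-0.30)·250 = 467.50
  d_L = (-0.10)·850 + (+0.80)·450 + (-0.05)·250 = 262.50
  d_P = (-0.05)·850 + (-0.10)·450 + (+1.00)·250 = 162.50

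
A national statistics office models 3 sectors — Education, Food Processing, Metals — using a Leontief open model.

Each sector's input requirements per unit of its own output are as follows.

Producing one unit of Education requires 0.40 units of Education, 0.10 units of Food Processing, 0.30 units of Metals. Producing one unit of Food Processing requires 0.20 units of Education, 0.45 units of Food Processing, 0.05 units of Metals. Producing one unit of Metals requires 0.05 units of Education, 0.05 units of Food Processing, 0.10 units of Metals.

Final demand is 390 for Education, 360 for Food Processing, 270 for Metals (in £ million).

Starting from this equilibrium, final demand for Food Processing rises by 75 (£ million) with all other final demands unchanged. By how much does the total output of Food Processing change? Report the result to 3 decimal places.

I − A =
  [   0.60    -0.20    -0.05]
  [  -0.10     0.55    -0.05]
  [  -0.30    -0.05     0.90]
Cofactors of I−A, C_ij = (−1)^(i+j)·(minor ij) (rows/columns in the sector order above):
  C_11 = (0.55)(0.90) − (-0.05)(-0.05) = 0.4925
  C_12 = −[(-0.10)(0.90) − (-0.05)(-0.30)] = 0.1050
  C_13 = (-0.10)(-0.05) − (0.55)(-0.30) = 0.1700
  C_21 = −[(-0.20)(0.90) − (-0.05)(-0.05)] = 0.1825
  C_22 = (0.60)(0.90) − (-0.05)(-0.30) = 0.5250
  C_23 = −[(0.60)(-0.05) − (-0.20)(-0.30)] = 0.0900
  C_31 = (-0.20)(-0.05) − (-0.05)(0.55) = 0.0375
  C_32 = −[(0.60)(-0.05) − (-0.05)(-0.10)] = 0.0350
  C_33 = (0.60)(0.55) − (-0.20)(-0.10) = 0.3100
det(I−A) = Σ_j (I−A)_1j·C_1j = (0.60)(0.4925) + (-0.20)(0.1050) + (-0.05)(0.1700) = 0.2660
adj(I−A) = Cᵀ =
  [ 0.4925   0.1825   0.0375]
  [ 0.1050   0.5250   0.0350]
  [ 0.1700   0.0900   0.3100]
(I − A)⁻¹ = adj(I−A) / det(I−A) ≈
  [   1.8515     0.6861     0.1410]
  [   0.3947     1.9737     0.1316]
  [   0.6391     0.3383     1.1654]
Δx = (I − A)⁻¹ Δd with Δd having +75 in the Food Processing component and 0 elsewhere.
So Δx_2 = L_22 · (+75), where L_22 = adj(I−A)_22 / det(I−A) = 0.5250 / 0.2660.
Δx_2 = 0.5250 × (+75) / 0.2660 = 39.375 / 0.2660 ≈ 148.026.

Δx_2 = 148.026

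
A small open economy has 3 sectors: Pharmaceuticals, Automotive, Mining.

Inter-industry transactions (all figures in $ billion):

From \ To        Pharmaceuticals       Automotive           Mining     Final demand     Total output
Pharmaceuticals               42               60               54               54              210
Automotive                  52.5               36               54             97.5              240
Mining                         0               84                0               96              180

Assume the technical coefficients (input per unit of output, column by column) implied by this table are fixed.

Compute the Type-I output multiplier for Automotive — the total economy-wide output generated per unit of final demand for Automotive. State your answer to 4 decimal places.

m_A = 2.8290

Technical coefficients a_ij = z_ij / X_j:
  a_PP = 42/210 = 0.20, a_AP = 52.5/210 = 0.25, a_MP = 0/210 = 0.00
  a_PA = 60/240 = 0.25, a_AA = 36/240 = 0.15, a_MA = 84/240 = 0.35
  a_PM = 54/180 = 0.30, a_AM = 54/180 = 0.30, a_MM = 0/180 = 0.00
I − A =
  [   0.80    -0.25    -0.30]
  [  -0.25     0.85    -0.30]
  [   0.00    -0.35     1.00]
Cofactors of I−A, C_ij = (−1)^(i+j)·(minor ij) (rows/columns in the sector order above):
  C_11 = (0.85)(1.00) − (-0.30)(-0.35) = 0.7450
  C_12 = −[(-0.25)(1.00) − (-0.30)(0.00)] = 0.2500
  C_13 = (-0.25)(-0.35) − (0.85)(0.00) = 0.0875
  C_21 = −[(-0.25)(1.00) − (-0.30)(-0.35)] = 0.3550
  C_22 = (0.80)(1.00) − (-0.30)(0.00) = 0.8000
  C_23 = −[(0.80)(-0.35) − (-0.25)(0.00)] = 0.2800
  C_31 = (-0.25)(-0.30) − (-0.30)(0.85) = 0.3300
  C_32 = −[(0.80)(-0.30) − (-0.30)(-0.25)] = 0.3150
  C_33 = (0.80)(0.85) − (-0.25)(-0.25) = 0.6175
det(I−A) = Σ_j (I−A)_1j·C_1j = (0.80)(0.7450) + (-0.25)(0.2500) + (-0.30)(0.0875) = 0.50725
adj(I−A) = Cᵀ =
  [ 0.7450   0.3550   0.3300]
  [ 0.2500   0.8000   0.3150]
  [ 0.0875   0.2800   0.6175]
(I − A)⁻¹ = adj(I−A) / det(I−A) ≈
  [   1.46870     0.69985     0.65057]
  [   0.49285     1.57713     0.62100]
  [   0.17250     0.55200     1.21735]
The output multiplier for sector j is the column-j sum of the Leontief inverse (I − A)⁻¹ = adj(I−A) / det(I−A).
Column A of adj(I−A): (0.3550, 0.8000, 0.2800); det(I−A) = 0.50725.
m_A = (0.3550 + 0.8000 + 0.2800) / 0.50725 = 1.435 / 0.50725 ≈ 2.8290.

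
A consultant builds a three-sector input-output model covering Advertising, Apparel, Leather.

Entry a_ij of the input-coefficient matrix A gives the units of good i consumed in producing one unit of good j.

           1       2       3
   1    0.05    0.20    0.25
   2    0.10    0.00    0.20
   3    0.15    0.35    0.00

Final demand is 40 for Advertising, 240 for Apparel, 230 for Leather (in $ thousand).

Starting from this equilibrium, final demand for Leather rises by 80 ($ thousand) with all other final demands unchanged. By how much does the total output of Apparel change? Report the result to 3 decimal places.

Δx_2 = 21.202

I − A =
  [   0.95    -0.20    -0.25]
  [  -0.10     1.00    -0.20]
  [  -0.15    -0.35     1.00]
Cofactors of I−A, C_ij = (−1)^(i+j)·(minor ij) (rows/columns in the sector order above):
  C_11 = (1.00)(1.00) − (-0.20)(-0.35) = 0.9300
  C_12 = −[(-0.10)(1.00) − (-0.20)(-0.15)] = 0.1300
  C_13 = (-0.10)(-0.35) − (1.00)(-0.15) = 0.1850
  C_21 = −[(-0.20)(1.00) − (-0.25)(-0.35)] = 0.2875
  C_22 = (0.95)(1.00) − (-0.25)(-0.15) = 0.9125
  C_23 = −[(0.95)(-0.35) − (-0.20)(-0.15)] = 0.3625
  C_31 = (-0.20)(-0.20) − (-0.25)(1.00) = 0.2900
  C_32 = −[(0.95)(-0.20) − (-0.25)(-0.10)] = 0.2150
  C_33 = (0.95)(1.00) − (-0.20)(-0.10) = 0.9300
det(I−A) = Σ_j (I−A)_1j·C_1j = (0.95)(0.9300) + (-0.20)(0.1300) + (-0.25)(0.1850) = 0.81125
adj(I−A) = Cᵀ =
  [ 0.9300   0.2875   0.2900]
  [ 0.1300   0.9125   0.2150]
  [ 0.1850   0.3625   0.9300]
(I − A)⁻¹ = adj(I−A) / det(I−A) ≈
  [   1.1464     0.3544     0.3575]
  [   0.1602     1.1248     0.2650]
  [   0.2280     0.4468     1.1464]
Δx = (I − A)⁻¹ Δd with Δd having +80 in the Leather component and 0 elsewhere.
So Δx_2 = L_23 · (+80), where L_23 = adj(I−A)_23 / det(I−A) = 0.2150 / 0.81125.
Δx_2 = 0.2150 × (+80) / 0.81125 = 17.20 / 0.81125 ≈ 21.202.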